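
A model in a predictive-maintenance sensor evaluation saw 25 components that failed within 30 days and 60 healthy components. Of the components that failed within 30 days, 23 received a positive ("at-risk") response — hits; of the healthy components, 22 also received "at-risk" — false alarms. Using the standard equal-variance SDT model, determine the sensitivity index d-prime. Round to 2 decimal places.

H = 23/25 = 0.9200
FA = 22/60 = 0.3667
Φ⁻¹(H) = 1.4051
Φ⁻¹(FA) = -0.3406
d' = z(H) − z(FA) = 1.4051 − (-0.3406) = 1.7457

d-prime = 1.75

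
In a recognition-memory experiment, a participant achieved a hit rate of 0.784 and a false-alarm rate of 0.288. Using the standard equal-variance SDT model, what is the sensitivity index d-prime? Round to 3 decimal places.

d-prime = 1.345

z(0.784) = 0.7858, z(0.288) = -0.5592
d' = z(H) − z(FA) = 0.7858 − (-0.5592) = 1.3450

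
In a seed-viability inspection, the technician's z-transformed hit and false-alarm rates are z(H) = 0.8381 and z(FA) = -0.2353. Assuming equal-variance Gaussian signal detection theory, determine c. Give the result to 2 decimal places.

c = -0.30

c = −½·[z(H) + z(FA)] = −½·(0.8381 + (-0.2353)) = -0.3014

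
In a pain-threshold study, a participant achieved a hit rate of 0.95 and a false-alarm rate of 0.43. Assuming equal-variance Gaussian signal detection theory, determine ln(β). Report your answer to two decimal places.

ln β = -1.34

z(0.95) = 1.645, z(0.43) = -0.176
ln β = −½·[z(H)² − z(FA)²] = −0.5 × (2.706 − 0.031) = -1.3375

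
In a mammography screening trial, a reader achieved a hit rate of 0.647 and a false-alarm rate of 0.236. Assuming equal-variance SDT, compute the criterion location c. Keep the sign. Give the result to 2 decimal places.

z(H) = z(0.647) = 0.3772
z(FA) = z(0.236) = -0.7192
c = −½·[z(H) + z(FA)] = −0.5 × (0.3772 + (-0.7192)) = 0.1710
c > 0: the reader has a conservative response bias.

c = 0.17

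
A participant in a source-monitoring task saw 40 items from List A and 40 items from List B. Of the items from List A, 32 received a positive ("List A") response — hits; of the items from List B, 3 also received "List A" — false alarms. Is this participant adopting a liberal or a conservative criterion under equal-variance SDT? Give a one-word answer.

z(H) = 0.842, z(FA) = -1.440
c = −½·(z(H) + z(FA)) = 0.299
c > 0 → conservative criterion (biased toward responding “no”).

conservative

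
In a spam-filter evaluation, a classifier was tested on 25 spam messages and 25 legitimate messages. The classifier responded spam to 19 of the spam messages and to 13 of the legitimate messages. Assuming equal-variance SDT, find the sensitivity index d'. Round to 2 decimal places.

H = 19/25 = 0.7600
FA = 13/25 = 0.5200
z(0.7600) = 0.706, z(0.5200) = 0.050
d' = z(H) − z(FA) = 0.706 − 0.050 = 0.656

d' = 0.66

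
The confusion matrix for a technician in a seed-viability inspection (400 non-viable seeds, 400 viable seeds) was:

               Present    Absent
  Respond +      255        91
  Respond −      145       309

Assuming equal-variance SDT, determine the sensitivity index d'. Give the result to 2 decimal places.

H = 255/400 = 0.6375
FA = 91/400 = 0.2275
Φ⁻¹(H) = Φ⁻¹(0.6375) = 0.3518
Φ⁻¹(FA) = Φ⁻¹(0.2275) = -0.7471
d' = z(H) − z(FA) = 0.3518 − (-0.7471) = 1.0989

d' = 1.10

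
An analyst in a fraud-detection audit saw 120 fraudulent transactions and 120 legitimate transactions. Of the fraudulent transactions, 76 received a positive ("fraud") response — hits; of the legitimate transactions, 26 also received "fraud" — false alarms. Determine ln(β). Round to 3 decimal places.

H = 76/120 = 0.6333
FA = 26/120 = 0.2167
z(H) = z(0.6333) = 0.3406
z(FA) = z(0.2167) = -0.7834
ln β = −½·[z(H)² − z(FA)²] = −0.5 × (0.1160 − 0.6137) = 0.24885

ln β = 0.249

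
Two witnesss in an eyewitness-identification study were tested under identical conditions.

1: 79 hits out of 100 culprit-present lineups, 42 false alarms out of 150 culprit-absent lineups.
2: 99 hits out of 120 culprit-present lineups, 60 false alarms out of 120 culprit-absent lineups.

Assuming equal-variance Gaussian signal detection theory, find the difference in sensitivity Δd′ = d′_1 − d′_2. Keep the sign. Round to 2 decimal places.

1: z(0.7900) = 0.806, z(0.2800) = -0.583, d' = 1.389
2: z(0.8250) = 0.935, z(0.5000) = 0.000, d' = 0.935
Δd' = d'_1 − d'_2 = 1.389 − 0.935 = 0.454
1 has the higher sensitivity.

Δd′ = 0.45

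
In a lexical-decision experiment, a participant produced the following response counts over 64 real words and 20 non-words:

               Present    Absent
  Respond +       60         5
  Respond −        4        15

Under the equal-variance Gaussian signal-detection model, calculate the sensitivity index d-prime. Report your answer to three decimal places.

d-prime = 2.209

H = 60/64 = 0.9375
FA = 5/20 = 0.2500
z(H) = z(0.9375) = 1.5341
z(FA) = z(0.2500) = -0.6745
d' = z(H) − z(FA) = 1.5341 − (-0.6745) = 2.2086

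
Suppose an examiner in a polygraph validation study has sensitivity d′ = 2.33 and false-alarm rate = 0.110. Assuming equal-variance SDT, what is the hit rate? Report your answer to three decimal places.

z(false-alarm rate) = z(0.110) = -1.2265
z(H) = z(FA) + d' = -1.2265 + 2.33 = 1.1035
hit rate = Φ(1.1035) = 0.8651

hit rate = 0.865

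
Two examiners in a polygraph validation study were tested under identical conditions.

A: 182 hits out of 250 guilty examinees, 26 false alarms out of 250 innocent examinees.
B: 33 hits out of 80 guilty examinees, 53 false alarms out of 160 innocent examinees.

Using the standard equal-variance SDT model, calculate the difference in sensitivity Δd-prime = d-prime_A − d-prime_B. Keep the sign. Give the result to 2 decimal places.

A: z(0.7280) = 0.607, z(0.1040) = -1.259, d' = 1.866
B: z(0.4125) = -0.221, z(0.3312) = -0.437, d' = 0.216
Δd' = d'_A − d'_B = 1.866 − 0.216 = 1.650
A has the higher sensitivity.

Δd-prime = 1.65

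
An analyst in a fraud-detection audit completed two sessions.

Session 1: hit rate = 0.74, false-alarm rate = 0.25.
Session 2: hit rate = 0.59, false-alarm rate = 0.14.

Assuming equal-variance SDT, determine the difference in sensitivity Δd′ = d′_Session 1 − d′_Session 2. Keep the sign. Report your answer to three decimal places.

Δd′ = 0.010

Session 1: z(0.74) = 0.6433, z(0.25) = -0.6745, d' = 1.3178
Session 2: z(0.59) = 0.2275, z(0.14) = -1.0803, d' = 1.3078
Δd' = d'_Session 1 − d'_Session 2 = 1.3178 − 1.3078 = 0.0100
Session 1 has the higher sensitivity.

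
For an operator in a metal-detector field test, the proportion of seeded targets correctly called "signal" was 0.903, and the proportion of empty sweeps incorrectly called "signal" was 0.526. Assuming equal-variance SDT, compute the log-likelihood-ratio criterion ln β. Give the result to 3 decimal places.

ln β = -0.841

z(H) = z(0.903) = 1.2988
z(FA) = z(0.526) = 0.0652
ln β = −½·[z(H)² − z(FA)²] = −0.5 × (1.6869 − 0.0043) = -0.8413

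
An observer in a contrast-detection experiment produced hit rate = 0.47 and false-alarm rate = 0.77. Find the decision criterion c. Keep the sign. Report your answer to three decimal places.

z(0.47) = -0.0753, z(0.77) = 0.7388
c = −½·[z(H) + z(FA)] = −0.5 × (-0.0753 + 0.7388) = -0.33175

c = -0.332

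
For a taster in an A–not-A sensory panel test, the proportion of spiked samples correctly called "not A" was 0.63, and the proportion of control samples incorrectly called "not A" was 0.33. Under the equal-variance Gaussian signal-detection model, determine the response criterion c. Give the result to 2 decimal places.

c = 0.05

z(H) = z(0.63) = 0.3319
z(FA) = z(0.33) = -0.4399
c = −½·[z(H) + z(FA)] = −0.5 × (0.3319 + (-0.4399)) = 0.0540
c > 0: the taster has a conservative response bias.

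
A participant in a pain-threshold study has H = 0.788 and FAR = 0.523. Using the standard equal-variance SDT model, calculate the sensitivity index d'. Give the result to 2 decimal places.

z(H) = 0.800
z(FA) = 0.058
d' = z(H) − z(FA) = 0.800 − 0.058 = 0.742

d' = 0.74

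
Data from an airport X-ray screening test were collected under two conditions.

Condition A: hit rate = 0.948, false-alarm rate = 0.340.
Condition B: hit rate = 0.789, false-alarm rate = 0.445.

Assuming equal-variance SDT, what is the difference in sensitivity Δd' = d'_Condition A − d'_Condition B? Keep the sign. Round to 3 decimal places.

Condition A: z(0.948) = 1.6258, z(0.340) = -0.4125, d' = 2.0383
Condition B: z(0.789) = 0.8030, z(0.445) = -0.1383, d' = 0.9413
Δd' = d'_Condition A − d'_Condition B = 2.0383 − 0.9413 = 1.0970
Condition A has the higher sensitivity.

Δd' = 1.097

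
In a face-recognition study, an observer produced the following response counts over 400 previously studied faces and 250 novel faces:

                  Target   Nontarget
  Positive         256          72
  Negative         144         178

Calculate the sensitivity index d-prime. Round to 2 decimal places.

d-prime = 0.92

H = 256/400 = 0.6400
FA = 72/250 = 0.2880
z(0.6400) = 0.3585, z(0.2880) = -0.5592
d' = z(H) − z(FA) = 0.3585 − (-0.5592) = 0.9177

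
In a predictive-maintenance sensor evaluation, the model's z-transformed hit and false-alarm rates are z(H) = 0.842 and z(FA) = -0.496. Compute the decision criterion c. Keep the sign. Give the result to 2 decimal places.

c = -0.17

c = −½·[z(H) + z(FA)] = −½·(0.842 + (-0.496)) = -0.173
c < 0: the model has a liberal response bias.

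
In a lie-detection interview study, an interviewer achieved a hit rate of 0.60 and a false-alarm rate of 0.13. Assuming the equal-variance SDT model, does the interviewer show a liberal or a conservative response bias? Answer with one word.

z(H) = 0.253, z(FA) = -1.126
c = −½·(z(H) + z(FA)) = 0.4365
c > 0 → conservative criterion (biased toward responding “no”).

conservative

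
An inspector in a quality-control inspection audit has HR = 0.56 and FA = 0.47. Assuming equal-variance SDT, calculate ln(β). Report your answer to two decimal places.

z(0.56) = 0.151, z(0.47) = -0.075
ln β = −½·[z(H)² − z(FA)²] = −0.5 × (0.023 − 0.006) = -0.0085

ln β = -0.01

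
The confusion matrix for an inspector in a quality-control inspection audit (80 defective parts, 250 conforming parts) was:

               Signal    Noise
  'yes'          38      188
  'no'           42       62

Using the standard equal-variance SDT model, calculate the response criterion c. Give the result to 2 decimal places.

H = 38/80 = 0.4750
FA = 188/250 = 0.7520
z(H) = z(0.4750) = -0.063
z(FA) = z(0.7520) = 0.681
c = −½·[z(H) + z(FA)] = −0.5 × (-0.063 + 0.681) = -0.309

c = -0.31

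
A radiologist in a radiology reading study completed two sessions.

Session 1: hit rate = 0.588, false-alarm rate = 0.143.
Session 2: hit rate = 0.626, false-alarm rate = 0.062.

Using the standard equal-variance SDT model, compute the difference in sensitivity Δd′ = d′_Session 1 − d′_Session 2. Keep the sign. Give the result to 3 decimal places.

Session 1: z(0.588) = 0.2224, z(0.143) = -1.0669, d' = 1.2893
Session 2: z(0.626) = 0.3213, z(0.062) = -1.5382, d' = 1.8595
Δd' = d'_Session 1 − d'_Session 2 = 1.2893 − 1.8595 = -0.5702
Session 2 has the higher sensitivity.

Δd′ = -0.570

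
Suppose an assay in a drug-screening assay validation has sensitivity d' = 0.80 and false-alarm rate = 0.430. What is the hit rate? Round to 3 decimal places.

z(false-alarm rate) = z(0.430) = -0.1764
z(H) = z(FA) + d' = -0.1764 + 0.80 = 0.6236
hit rate = Φ(0.6236) = 0.7336

hit rate = 0.734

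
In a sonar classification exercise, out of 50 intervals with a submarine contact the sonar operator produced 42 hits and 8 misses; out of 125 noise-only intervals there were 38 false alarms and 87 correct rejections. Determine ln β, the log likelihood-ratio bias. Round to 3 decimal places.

H = 42/50 = 0.8400
FA = 38/125 = 0.3040
Φ⁻¹(0.8400) = 0.9945, Φ⁻¹(0.3040) = -0.5129
ln β = −½·[z(H)² − z(FA)²] = −0.5 × (0.9890 − 0.2631) = -0.36295

ln β = -0.363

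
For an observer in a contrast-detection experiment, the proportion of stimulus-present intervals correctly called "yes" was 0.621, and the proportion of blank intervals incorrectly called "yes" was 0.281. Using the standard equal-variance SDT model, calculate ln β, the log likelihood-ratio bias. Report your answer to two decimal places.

z(H) = z(0.621) = 0.308
z(FA) = z(0.281) = -0.580
ln β = −½·[z(H)² − z(FA)²] = −0.5 × (0.095 − 0.336) = 0.1205

ln β = 0.12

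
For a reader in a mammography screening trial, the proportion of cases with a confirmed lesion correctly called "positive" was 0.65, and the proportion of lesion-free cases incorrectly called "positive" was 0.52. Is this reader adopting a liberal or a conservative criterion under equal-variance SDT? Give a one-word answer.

z(H) = 0.385, z(FA) = 0.050
c = −½·(z(H) + z(FA)) = -0.2175
c < 0 → liberal criterion (biased toward responding “yes”).

liberal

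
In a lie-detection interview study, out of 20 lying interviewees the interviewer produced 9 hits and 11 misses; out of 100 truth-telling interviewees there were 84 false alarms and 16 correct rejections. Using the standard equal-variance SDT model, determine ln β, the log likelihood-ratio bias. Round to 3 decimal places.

H = 9/20 = 0.4500
FA = 84/100 = 0.8400
z(H) = -0.1257
z(FA) = 0.9945
ln β = −½·[z(H)² − z(FA)²] = −0.5 × (0.0158 − 0.9890) = 0.4866

ln β = 0.487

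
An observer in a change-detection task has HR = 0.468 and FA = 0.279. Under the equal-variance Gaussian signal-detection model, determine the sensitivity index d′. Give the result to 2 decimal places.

d′ = 0.51

Φ⁻¹(0.468) = -0.0803, Φ⁻¹(0.279) = -0.5858
d' = z(H) − z(FA) = -0.0803 − (-0.5858) = 0.5055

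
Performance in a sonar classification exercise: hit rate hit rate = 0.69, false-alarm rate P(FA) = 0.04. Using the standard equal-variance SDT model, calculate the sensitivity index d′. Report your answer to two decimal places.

d′ = 2.25

z(H) = 0.4959
z(FA) = -1.7507
d' = z(H) − z(FA) = 0.4959 − (-1.7507) = 2.2466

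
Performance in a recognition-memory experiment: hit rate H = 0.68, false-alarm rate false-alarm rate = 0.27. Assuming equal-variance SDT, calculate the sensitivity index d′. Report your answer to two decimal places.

Φ⁻¹(0.68) = 0.4677, Φ⁻¹(0.27) = -0.6128
d' = z(H) − z(FA) = 0.4677 − (-0.6128) = 1.0805

d′ = 1.08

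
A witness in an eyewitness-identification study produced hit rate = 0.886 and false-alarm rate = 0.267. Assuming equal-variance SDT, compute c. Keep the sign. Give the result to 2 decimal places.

Φ⁻¹(H) = 1.206
Φ⁻¹(FA) = -0.622
c = −½·[z(H) + z(FA)] = −0.5 × (1.206 + (-0.622)) = -0.292
c < 0: the witness has a liberal response bias.

c = -0.29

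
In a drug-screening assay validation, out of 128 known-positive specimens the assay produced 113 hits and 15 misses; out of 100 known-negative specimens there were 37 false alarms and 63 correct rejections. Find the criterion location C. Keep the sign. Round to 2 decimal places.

H = 113/128 = 0.8828
FA = 37/100 = 0.3700
Φ⁻¹(0.8828) = 1.1891, Φ⁻¹(0.3700) = -0.3319
c = −½·[z(H) + z(FA)] = −0.5 × (1.1891 + (-0.3319)) = -0.4286

C = -0.43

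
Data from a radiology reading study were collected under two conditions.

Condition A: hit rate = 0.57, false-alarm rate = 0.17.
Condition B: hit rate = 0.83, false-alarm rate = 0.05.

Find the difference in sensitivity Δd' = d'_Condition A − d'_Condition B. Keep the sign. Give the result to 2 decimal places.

Condition A: z(0.57) = 0.176, z(0.17) = -0.954, d' = 1.130
Condition B: z(0.83) = 0.954, z(0.05) = -1.645, d' = 2.599
Δd' = d'_Condition A − d'_Condition B = 1.130 − 2.599 = -1.469
Condition B has the higher sensitivity.

Δd' = -1.47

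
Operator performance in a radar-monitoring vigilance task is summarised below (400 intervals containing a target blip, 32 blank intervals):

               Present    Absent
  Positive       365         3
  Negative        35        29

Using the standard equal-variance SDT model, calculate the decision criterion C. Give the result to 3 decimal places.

C = -0.019

H = 365/400 = 0.9125
FA = 3/32 = 0.0938
z(H) = z(0.9125) = 1.3563
z(FA) = z(0.0938) = -1.3177
c = −½·[z(H) + z(FA)] = −0.5 × (1.3563 + (-1.3177)) = -0.0193
c < 0: the operator has a liberal response bias.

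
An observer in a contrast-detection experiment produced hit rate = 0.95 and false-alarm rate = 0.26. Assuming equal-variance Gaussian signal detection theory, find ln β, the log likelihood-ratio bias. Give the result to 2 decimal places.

z(H) = z(0.95) = 1.645
z(FA) = z(0.26) = -0.643
ln β = −½·[z(H)² − z(FA)²] = −0.5 × (2.706 − 0.413) = -1.1465

ln β = -1.15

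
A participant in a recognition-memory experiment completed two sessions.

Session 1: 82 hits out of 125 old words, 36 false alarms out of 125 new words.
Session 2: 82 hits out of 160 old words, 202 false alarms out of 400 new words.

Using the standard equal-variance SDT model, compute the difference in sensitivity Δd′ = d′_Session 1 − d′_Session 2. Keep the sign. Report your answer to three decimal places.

Δd′ = 0.942

Session 1: z(0.6560) = 0.4016, z(0.2880) = -0.5592, d' = 0.9608
Session 2: z(0.5125) = 0.0313, z(0.5050) = 0.0125, d' = 0.0188
Δd' = d'_Session 1 − d'_Session 2 = 0.9608 − 0.0188 = 0.9420
Session 1 has the higher sensitivity.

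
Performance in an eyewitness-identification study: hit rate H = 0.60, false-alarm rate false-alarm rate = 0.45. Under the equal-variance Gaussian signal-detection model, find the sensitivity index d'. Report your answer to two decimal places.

z(H) = z(0.60) = 0.253
z(FA) = z(0.45) = -0.126
d' = z(H) − z(FA) = 0.253 − (-0.126) = 0.379

d' = 0.38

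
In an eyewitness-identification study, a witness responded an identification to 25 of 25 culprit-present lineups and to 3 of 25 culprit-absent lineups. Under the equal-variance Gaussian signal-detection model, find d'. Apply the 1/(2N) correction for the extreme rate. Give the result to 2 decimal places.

d' = 3.23

The hit rate is 25/25 = 1, so apply the 1/(2N) correction: H → 1 − 1/(2·25) = 0.98000.
z(H) = z(0.98000) = 2.054
z(FA) = z(0.12000) = -1.175
d' = 2.054 − (-1.175) = 3.229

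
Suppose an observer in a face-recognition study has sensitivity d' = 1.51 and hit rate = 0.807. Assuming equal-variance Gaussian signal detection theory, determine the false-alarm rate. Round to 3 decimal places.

false-alarm rate = 0.260

z(hit rate) = z(0.807) = 0.8669
z(FA) = z(H) − d' = 0.8669 − 1.51 = -0.6431
false-alarm rate = Φ(-0.6431) = 0.2601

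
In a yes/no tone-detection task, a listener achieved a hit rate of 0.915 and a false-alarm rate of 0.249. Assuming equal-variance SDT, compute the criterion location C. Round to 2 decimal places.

Φ⁻¹(H) = Φ⁻¹(0.915) = 1.3722
Φ⁻¹(FA) = Φ⁻¹(0.249) = -0.6776
c = −½·[z(H) + z(FA)] = −0.5 × (1.3722 + (-0.6776)) = -0.3473
c < 0: the listener has a liberal response bias.

C = -0.35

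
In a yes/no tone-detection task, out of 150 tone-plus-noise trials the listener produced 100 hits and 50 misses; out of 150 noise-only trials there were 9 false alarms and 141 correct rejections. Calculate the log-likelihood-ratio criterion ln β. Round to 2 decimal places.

H = 100/150 = 0.6667
FA = 9/150 = 0.0600
z(0.6667) = 0.431, z(0.0600) = -1.555
ln β = −½·[z(H)² − z(FA)²] = −0.5 × (0.186 − 2.418) = 1.116

ln β = 1.12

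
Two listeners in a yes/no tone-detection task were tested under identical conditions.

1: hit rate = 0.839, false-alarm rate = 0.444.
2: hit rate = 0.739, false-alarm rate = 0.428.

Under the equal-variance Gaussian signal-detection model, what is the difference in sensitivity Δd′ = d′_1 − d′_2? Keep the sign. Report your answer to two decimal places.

1: z(0.839) = 0.990, z(0.444) = -0.141, d' = 1.131
2: z(0.739) = 0.640, z(0.428) = -0.181, d' = 0.821
Δd' = d'_1 − d'_2 = 1.131 − 0.821 = 0.310
1 has the higher sensitivity.

Δd′ = 0.31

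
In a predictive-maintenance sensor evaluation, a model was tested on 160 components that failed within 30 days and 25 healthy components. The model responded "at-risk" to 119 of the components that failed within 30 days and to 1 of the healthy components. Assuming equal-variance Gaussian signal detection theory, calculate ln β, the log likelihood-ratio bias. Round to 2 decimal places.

ln β = 1.32

H = 119/160 = 0.7438
FA = 1/25 = 0.0400
Φ⁻¹(0.7438) = 0.655, Φ⁻¹(0.0400) = -1.751
ln β = −½·[z(H)² − z(FA)²] = −0.5 × (0.429 − 3.066) = 1.3185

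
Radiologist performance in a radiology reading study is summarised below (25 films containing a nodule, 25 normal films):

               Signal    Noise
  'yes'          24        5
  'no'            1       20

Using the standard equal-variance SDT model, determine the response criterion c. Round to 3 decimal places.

H = 24/25 = 0.9600
FA = 5/25 = 0.2000
Φ⁻¹(0.9600) = 1.7507, Φ⁻¹(0.2000) = -0.8416
c = −½·[z(H) + z(FA)] = −0.5 × (1.7507 + (-0.8416)) = -0.45455

c = -0.455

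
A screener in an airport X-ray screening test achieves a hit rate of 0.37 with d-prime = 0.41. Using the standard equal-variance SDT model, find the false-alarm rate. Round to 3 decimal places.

z(hit rate) = z(0.37) = -0.3319
z(FA) = z(H) − d' = -0.3319 − 0.41 = -0.7419
false-alarm rate = Φ(-0.7419) = 0.2291

false-alarm rate = 0.229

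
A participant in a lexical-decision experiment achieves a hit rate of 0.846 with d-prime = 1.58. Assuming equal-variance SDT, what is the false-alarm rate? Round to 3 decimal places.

z(hit rate) = z(0.846) = 1.0194
z(FA) = z(H) − d' = 1.0194 − 1.58 = -0.5606
false-alarm rate = Φ(-0.5606) = 0.2875

false-alarm rate = 0.288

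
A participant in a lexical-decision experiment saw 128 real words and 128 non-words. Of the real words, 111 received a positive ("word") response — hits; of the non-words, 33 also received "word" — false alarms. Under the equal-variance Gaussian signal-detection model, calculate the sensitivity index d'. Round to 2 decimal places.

H = 111/128 = 0.8672
FA = 33/128 = 0.2578
Φ⁻¹(H) = 1.1133
Φ⁻¹(FA) = -0.6501
d' = z(H) − z(FA) = 1.1133 − (-0.6501) = 1.7634

d' = 1.76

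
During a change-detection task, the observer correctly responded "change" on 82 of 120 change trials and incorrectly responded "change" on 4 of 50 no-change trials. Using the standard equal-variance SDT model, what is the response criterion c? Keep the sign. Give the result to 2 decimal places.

c = 0.46

H = 82/120 = 0.6833
FA = 4/50 = 0.0800
Φ⁻¹(0.6833) = 0.4769, Φ⁻¹(0.0800) = -1.4051
c = −½·[z(H) + z(FA)] = −0.5 × (0.4769 + (-1.4051)) = 0.4641
c > 0: the observer has a conservative response bias.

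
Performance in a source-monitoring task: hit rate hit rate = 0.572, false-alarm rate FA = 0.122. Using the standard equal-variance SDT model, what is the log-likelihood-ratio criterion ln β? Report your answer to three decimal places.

z(0.572) = 0.1815, z(0.122) = -1.1650
ln β = −½·[z(H)² − z(FA)²] = −0.5 × (0.0329 − 1.3572) = 0.66215

ln β = 0.662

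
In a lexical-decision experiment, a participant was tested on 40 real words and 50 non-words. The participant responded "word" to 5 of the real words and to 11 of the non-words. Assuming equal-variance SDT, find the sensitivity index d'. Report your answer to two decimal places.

d' = -0.38

H = 5/40 = 0.1250
FA = 11/50 = 0.2200
z(0.1250) = -1.1503, z(0.2200) = -0.7722
d' = z(H) − z(FA) = -1.1503 − (-0.7722) = -0.3781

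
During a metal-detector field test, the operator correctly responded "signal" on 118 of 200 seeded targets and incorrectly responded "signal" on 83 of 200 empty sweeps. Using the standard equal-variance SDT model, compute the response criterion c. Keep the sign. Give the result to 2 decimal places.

H = 118/200 = 0.5900
FA = 83/200 = 0.4150
z(H) = z(0.5900) = 0.228
z(FA) = z(0.4150) = -0.215
c = −½·[z(H) + z(FA)] = −0.5 × (0.228 + (-0.215)) = -0.0065

c = -0.01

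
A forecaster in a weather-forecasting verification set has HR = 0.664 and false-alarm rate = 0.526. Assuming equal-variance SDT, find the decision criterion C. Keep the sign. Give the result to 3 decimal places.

C = -0.244

z(0.664) = 0.4234, z(0.526) = 0.0652
c = −½·[z(H) + z(FA)] = −0.5 × (0.4234 + 0.0652) = -0.2443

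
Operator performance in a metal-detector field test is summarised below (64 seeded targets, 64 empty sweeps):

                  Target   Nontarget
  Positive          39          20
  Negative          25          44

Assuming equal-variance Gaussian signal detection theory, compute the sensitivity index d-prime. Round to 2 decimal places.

H = 39/64 = 0.6094
FA = 20/64 = 0.3125
z(H) = 0.278
z(FA) = -0.489
d' = z(H) − z(FA) = 0.278 − (-0.489) = 0.767

d-prime = 0.77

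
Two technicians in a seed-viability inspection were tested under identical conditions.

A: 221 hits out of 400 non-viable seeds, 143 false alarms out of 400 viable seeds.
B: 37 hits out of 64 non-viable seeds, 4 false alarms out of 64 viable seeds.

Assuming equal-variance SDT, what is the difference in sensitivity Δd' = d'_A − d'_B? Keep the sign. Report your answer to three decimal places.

A: z(0.5525) = 0.1320, z(0.3575) = -0.3651, d' = 0.4971
B: z(0.5781) = 0.1970, z(0.0625) = -1.5341, d' = 1.7311
Δd' = d'_A − d'_B = 0.4971 − 1.7311 = -1.2340
B has the higher sensitivity.

Δd' = -1.234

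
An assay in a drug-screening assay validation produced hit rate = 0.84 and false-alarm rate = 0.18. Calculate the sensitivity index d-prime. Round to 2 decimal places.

z(H) = 0.994
z(FA) = -0.915
d' = z(H) − z(FA) = 0.994 − (-0.915) = 1.909

d-prime = 1.91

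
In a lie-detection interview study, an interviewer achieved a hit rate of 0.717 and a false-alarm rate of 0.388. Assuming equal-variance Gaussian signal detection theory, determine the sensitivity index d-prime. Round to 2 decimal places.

d-prime = 0.86

z(0.717) = 0.5740, z(0.388) = -0.2845
d' = z(H) − z(FA) = 0.5740 − (-0.2845) = 0.8585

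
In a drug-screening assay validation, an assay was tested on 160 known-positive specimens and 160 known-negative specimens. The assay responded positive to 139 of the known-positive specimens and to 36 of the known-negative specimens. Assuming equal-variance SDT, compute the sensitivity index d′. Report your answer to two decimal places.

d′ = 1.88

H = 139/160 = 0.8688
FA = 36/160 = 0.2250
z(H) = 1.1207
z(FA) = -0.7554
d' = z(H) − z(FA) = 1.1207 − (-0.7554) = 1.8761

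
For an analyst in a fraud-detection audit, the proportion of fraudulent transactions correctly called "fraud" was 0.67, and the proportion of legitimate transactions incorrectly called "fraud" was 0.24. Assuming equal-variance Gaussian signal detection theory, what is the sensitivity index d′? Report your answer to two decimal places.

z(H) = 0.4399
z(FA) = -0.7063
d' = z(H) − z(FA) = 0.4399 − (-0.7063) = 1.1462

d′ = 1.15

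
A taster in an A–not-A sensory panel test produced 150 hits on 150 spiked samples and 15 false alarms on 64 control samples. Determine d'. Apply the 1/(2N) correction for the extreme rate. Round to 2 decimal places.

The hit rate is 150/150 = 1, so apply the 1/(2N) correction: H → 1 − 1/(2·150) = 0.99667.
z(H) = z(0.99667) = 2.713
z(FA) = z(0.23438) = -0.724
d' = 2.713 − (-0.724) = 3.437

d' = 3.44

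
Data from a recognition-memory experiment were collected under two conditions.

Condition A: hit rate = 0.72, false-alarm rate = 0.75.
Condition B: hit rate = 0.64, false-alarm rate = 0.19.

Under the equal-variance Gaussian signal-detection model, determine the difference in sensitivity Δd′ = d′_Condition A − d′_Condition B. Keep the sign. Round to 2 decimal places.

Condition A: z(0.72) = 0.583, z(0.75) = 0.674, d' = -0.091
Condition B: z(0.64) = 0.358, z(0.19) = -0.878, d' = 1.236
Δd' = d'_Condition A − d'_Condition B = -0.091 − 1.236 = -1.327
Condition B has the higher sensitivity.

Δd′ = -1.33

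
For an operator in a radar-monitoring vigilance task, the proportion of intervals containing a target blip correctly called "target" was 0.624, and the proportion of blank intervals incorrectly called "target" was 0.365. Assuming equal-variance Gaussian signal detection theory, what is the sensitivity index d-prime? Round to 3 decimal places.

z(H) = 0.3160
z(FA) = -0.3451
d' = z(H) − z(FA) = 0.3160 − (-0.3451) = 0.6611

d-prime = 0.661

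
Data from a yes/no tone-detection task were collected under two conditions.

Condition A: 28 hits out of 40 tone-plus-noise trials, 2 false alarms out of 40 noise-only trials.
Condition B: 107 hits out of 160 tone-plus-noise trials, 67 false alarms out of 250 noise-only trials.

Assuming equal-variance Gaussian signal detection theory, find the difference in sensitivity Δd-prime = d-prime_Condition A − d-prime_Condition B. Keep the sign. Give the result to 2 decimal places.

Δd-prime = 1.11

Condition A: z(0.7000) = 0.524, z(0.0500) = -1.645, d' = 2.169
Condition B: z(0.6687) = 0.436, z(0.2680) = -0.619, d' = 1.055
Δd' = d'_Condition A − d'_Condition B = 2.169 − 1.055 = 1.114
Condition A has the higher sensitivity.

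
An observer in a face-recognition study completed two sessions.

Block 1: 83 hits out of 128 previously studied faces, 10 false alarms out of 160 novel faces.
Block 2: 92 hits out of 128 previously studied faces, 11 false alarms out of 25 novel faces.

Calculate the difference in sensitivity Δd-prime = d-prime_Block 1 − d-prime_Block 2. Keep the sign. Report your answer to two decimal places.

Block 1: z(0.6484) = 0.381, z(0.0625) = -1.534, d' = 1.915
Block 2: z(0.7188) = 0.579, z(0.4400) = -0.151, d' = 0.730
Δd' = d'_Block 1 − d'_Block 2 = 1.915 − 0.730 = 1.185
Block 1 has the higher sensitivity.

Δd-prime = 1.19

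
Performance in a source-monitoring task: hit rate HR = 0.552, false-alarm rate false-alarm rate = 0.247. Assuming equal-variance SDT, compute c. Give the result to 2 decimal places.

z(H) = 0.131
z(FA) = -0.684
c = −½·[z(H) + z(FA)] = −0.5 × (0.131 + (-0.684)) = 0.2765

c = 0.28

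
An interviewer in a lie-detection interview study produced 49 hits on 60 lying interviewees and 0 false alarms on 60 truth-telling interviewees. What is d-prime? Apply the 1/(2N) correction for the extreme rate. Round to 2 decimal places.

d-prime = 3.30

The false-alarm rate is 0/60 = 0, so apply the 1/(2N) correction: FA → 1/(2·60) = 0.00833.
z(H) = z(0.81667) = 0.903
z(FA) = z(0.00833) = -2.394
d' = 0.903 − (-2.394) = 3.297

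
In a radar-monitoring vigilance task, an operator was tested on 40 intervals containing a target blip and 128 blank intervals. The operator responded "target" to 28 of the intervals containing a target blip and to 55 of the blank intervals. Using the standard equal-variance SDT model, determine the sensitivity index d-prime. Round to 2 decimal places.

d-prime = 0.70

H = 28/40 = 0.7000
FA = 55/128 = 0.4297
z(H) = 0.524
z(FA) = -0.177
d' = z(H) − z(FA) = 0.524 − (-0.177) = 0.701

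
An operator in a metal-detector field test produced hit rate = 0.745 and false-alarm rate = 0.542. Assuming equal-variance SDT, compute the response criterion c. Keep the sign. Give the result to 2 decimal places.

z(H) = 0.659
z(FA) = 0.105
c = −½·[z(H) + z(FA)] = −0.5 × (0.659 + 0.105) = -0.382

c = -0.38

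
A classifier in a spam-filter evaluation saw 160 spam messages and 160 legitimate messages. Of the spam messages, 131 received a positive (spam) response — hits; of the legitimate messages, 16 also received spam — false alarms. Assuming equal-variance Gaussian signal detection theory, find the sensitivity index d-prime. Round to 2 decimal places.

H = 131/160 = 0.8187
FA = 16/160 = 0.1000
Φ⁻¹(H) = 0.9104
Φ⁻¹(FA) = -1.2816
d' = z(H) − z(FA) = 0.9104 − (-1.2816) = 2.1920

d-prime = 2.19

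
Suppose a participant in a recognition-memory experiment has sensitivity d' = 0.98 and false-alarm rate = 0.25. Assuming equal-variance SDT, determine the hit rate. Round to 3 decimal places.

z(false-alarm rate) = z(0.25) = -0.6745
z(H) = z(FA) + d' = -0.6745 + 0.98 = 0.3055
hit rate = Φ(0.3055) = 0.6200

hit rate = 0.620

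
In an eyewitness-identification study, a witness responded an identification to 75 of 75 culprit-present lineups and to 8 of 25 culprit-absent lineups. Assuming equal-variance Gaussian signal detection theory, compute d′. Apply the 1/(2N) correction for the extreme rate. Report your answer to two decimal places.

The hit rate is 75/75 = 1, so apply the 1/(2N) correction: H → 1 − 1/(2·75) = 0.99333.
z(H) = z(0.99333) = 2.475
z(FA) = z(0.32000) = -0.468
d' = 2.475 − (-0.468) = 2.943

d′ = 2.94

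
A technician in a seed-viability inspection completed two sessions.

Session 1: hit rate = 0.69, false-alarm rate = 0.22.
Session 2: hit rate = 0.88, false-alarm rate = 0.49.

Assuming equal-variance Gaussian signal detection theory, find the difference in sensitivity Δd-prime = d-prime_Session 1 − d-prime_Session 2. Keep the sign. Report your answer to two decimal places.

Session 1: z(0.69) = 0.496, z(0.22) = -0.772, d' = 1.268
Session 2: z(0.88) = 1.175, z(0.49) = -0.025, d' = 1.200
Δd' = d'_Session 1 − d'_Session 2 = 1.268 − 1.200 = 0.068
Session 1 has the higher sensitivity.

Δd-prime = 0.07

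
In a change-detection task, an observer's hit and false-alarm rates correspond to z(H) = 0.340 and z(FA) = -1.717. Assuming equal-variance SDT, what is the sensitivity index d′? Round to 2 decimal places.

d′ = 2.06

d' = z(H) − z(FA) = 0.340 − (-1.717) = 2.057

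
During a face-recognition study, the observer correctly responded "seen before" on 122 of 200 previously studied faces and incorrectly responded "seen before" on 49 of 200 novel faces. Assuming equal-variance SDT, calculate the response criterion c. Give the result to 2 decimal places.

H = 122/200 = 0.6100
FA = 49/200 = 0.2450
z(H) = z(0.6100) = 0.279
z(FA) = z(0.2450) = -0.690
c = −½·[z(H) + z(FA)] = −0.5 × (0.279 + (-0.690)) = 0.2055

c = 0.21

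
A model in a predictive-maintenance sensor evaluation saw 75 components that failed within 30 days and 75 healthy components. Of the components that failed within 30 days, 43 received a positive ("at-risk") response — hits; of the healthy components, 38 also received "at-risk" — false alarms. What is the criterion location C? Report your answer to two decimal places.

C = -0.10

H = 43/75 = 0.5733
FA = 38/75 = 0.5067
z(H) = z(0.5733) = 0.1848
z(FA) = z(0.5067) = 0.0168
c = −½·[z(H) + z(FA)] = −0.5 × (0.1848 + 0.0168) = -0.1008
c < 0: the model has a liberal response bias.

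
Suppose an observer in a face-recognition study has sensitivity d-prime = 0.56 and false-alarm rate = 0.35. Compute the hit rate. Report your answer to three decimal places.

z(false-alarm rate) = z(0.35) = -0.3853
z(H) = z(FA) + d' = -0.3853 + 0.56 = 0.1747
hit rate = Φ(0.1747) = 0.5693

hit rate = 0.569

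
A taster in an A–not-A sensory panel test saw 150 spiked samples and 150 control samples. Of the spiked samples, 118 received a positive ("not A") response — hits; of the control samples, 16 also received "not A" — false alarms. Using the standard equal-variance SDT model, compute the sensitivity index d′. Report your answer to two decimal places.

d′ = 2.04

H = 118/150 = 0.7867
FA = 16/150 = 0.1067
Φ⁻¹(H) = 0.7950
Φ⁻¹(FA) = -1.2443
d' = z(H) − z(FA) = 0.7950 − (-1.2443) = 2.0393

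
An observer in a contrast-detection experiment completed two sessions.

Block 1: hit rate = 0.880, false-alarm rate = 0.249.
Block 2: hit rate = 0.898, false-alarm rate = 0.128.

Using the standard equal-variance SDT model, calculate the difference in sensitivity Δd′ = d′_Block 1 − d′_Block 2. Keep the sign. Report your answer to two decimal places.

Δd′ = -0.55

Block 1: z(0.880) = 1.175, z(0.249) = -0.678, d' = 1.853
Block 2: z(0.898) = 1.270, z(0.128) = -1.136, d' = 2.406
Δd' = d'_Block 1 − d'_Block 2 = 1.853 − 2.406 = -0.553
Block 2 has the higher sensitivity.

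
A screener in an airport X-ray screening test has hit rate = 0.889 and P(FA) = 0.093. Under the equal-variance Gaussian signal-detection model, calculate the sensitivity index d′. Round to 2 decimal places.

z(H) = z(0.889) = 1.221
z(FA) = z(0.093) = -1.323
d' = z(H) − z(FA) = 1.221 − (-1.323) = 2.544

d′ = 2.54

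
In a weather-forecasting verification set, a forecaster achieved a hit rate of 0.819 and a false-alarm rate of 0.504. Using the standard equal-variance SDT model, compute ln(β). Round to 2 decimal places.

ln β = -0.42

z(H) = 0.912
z(FA) = 0.010
ln β = −½·[z(H)² − z(FA)²] = −0.5 × (0.832 − 0.000) = -0.416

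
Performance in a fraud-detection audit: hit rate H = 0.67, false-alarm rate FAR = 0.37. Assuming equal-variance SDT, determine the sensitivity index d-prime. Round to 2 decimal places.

z(H) = z(0.67) = 0.4399
z(FA) = z(0.37) = -0.3319
d' = z(H) − z(FA) = 0.4399 − (-0.3319) = 0.7718

d-prime = 0.77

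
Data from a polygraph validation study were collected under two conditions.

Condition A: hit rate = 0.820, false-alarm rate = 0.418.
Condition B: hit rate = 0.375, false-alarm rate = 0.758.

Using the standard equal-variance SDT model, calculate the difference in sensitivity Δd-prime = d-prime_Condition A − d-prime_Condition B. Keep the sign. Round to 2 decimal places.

Δd-prime = 2.14

Condition A: z(0.820) = 0.915, z(0.418) = -0.207, d' = 1.122
Condition B: z(0.375) = -0.319, z(0.758) = 0.700, d' = -1.019
Δd' = d'_Condition A − d'_Condition B = 1.122 − (-1.019) = 2.141
Condition A has the higher sensitivity.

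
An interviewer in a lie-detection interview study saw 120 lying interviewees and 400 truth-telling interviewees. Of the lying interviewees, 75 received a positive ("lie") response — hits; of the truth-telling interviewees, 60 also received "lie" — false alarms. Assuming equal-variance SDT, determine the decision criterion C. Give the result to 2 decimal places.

H = 75/120 = 0.6250
FA = 60/400 = 0.1500
z(0.6250) = 0.319, z(0.1500) = -1.036
c = −½·[z(H) + z(FA)] = −0.5 × (0.319 + (-1.036)) = 0.3585

C = 0.36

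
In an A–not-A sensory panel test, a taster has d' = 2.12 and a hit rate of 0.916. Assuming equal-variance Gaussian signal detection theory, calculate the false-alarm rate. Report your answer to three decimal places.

z(hit rate) = z(0.916) = 1.3787
z(FA) = z(H) − d' = 1.3787 − 2.12 = -0.7413
false-alarm rate = Φ(-0.7413) = 0.2293

false-alarm rate = 0.229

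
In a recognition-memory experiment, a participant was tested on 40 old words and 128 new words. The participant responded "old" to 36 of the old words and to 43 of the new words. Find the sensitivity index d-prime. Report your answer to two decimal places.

d-prime = 1.71

H = 36/40 = 0.9000
FA = 43/128 = 0.3359
z(0.9000) = 1.282, z(0.3359) = -0.424
d' = z(H) − z(FA) = 1.282 − (-0.424) = 1.706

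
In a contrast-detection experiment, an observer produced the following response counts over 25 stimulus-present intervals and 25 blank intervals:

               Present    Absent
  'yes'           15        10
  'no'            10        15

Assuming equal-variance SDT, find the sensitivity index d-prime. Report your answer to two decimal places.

d-prime = 0.51

H = 15/25 = 0.6000
FA = 10/25 = 0.4000
z(H) = z(0.6000) = 0.2533
z(FA) = z(0.4000) = -0.2533
d' = z(H) − z(FA) = 0.2533 − (-0.2533) = 0.5066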